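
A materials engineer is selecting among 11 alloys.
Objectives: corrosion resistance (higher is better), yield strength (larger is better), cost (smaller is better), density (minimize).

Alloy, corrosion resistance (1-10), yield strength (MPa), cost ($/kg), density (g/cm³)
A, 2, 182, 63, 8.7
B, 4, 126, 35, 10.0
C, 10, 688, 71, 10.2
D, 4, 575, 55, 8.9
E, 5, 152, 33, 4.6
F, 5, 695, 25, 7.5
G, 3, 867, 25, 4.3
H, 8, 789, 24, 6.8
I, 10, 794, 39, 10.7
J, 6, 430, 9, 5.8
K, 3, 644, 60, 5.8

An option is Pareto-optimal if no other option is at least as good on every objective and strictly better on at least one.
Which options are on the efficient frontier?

A: dominated by F (corrosion resistance 5≥2, yield strength 695≥182, cost 25≤63, density 7.5≤8.7).
B: dominated by E (corrosion resistance 5≥4, yield strength 152≥126, cost 33≤35, density 4.6≤10.0).
C: not dominated.
D: dominated by F (corrosion resistance 5≥4, yield strength 695≥575, cost 25≤55, density 7.5≤8.9).
E: not dominated.
F: dominated by H (corrosion resistance 8≥5, yield strength 789≥695, cost 24≤25, density 6.8≤7.5).
G: not dominated (best yield strength).
H: not dominated.
I: not dominated.
J: not dominated (best cost).
K: dominated by G (corrosion resistance 3≥3, yield strength 867≥644, cost 25≤60, density 4.3≤5.8).

C, E, G, H, I, J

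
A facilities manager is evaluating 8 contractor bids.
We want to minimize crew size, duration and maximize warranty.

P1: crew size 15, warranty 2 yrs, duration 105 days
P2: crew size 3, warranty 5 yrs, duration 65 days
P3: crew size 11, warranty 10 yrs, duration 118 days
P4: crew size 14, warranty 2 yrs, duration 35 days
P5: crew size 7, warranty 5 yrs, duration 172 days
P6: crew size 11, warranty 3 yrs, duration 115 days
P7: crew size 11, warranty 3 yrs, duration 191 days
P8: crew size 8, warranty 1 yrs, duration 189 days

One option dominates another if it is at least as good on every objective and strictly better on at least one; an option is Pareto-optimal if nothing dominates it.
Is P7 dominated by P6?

P6 vs P7: crew size 11≤11, warranty 3≥3, duration 115≤191 — P6 is at least as good on every objective with at least one strict improvement.

Yes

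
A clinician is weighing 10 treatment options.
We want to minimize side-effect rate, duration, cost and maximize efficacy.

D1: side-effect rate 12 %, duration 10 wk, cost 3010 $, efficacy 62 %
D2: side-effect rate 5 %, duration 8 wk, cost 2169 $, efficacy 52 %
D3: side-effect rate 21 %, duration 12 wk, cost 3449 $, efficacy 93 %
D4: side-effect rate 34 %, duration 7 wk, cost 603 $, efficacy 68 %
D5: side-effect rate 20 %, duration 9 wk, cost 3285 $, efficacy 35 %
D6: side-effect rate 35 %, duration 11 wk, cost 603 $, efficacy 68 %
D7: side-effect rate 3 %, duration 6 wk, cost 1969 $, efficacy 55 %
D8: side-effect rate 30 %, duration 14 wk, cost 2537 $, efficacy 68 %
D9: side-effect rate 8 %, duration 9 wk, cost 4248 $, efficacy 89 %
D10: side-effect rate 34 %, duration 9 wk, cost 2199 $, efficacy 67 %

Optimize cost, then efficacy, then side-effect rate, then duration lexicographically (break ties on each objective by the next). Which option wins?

First minimize cost: best is 603, kept {D4, D6}.
Then maximize efficacy: best is 68, kept {D4, D6}.
Then minimize side-effect rate: best is 34, kept {D4}.

D4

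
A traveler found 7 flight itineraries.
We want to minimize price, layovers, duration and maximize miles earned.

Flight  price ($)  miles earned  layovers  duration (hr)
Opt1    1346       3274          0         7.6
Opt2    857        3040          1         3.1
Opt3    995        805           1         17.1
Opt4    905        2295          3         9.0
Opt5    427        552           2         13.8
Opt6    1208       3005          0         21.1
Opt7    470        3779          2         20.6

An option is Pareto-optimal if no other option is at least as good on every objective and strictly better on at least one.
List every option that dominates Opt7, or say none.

Opt1: worse on price (1346 vs 470).
Opt2: worse on price (857 vs 470).
Opt3: worse on price (995 vs 470).
Opt4: worse on price (905 vs 470).
Opt5: worse on miles earned (552 vs 3779).
Opt6: worse on price (1208 vs 470).
No option dominates Opt7.

none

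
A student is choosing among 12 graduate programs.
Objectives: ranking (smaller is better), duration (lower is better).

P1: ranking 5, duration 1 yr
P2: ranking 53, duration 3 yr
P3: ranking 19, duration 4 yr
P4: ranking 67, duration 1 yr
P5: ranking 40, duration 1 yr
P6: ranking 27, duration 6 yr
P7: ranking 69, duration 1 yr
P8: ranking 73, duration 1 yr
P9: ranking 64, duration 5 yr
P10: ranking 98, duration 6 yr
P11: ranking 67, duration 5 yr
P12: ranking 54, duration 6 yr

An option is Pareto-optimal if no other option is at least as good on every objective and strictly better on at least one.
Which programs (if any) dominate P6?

P1: ranking 5≤27, duration 1≤6 — dominates P6.
P3: ranking 19≤27, duration 4≤6 — dominates P6.
Others (P2, P4, P5, P7, P8, P9, P10, P11, P12) are each worse than P6 on at least one objective.

P1, P3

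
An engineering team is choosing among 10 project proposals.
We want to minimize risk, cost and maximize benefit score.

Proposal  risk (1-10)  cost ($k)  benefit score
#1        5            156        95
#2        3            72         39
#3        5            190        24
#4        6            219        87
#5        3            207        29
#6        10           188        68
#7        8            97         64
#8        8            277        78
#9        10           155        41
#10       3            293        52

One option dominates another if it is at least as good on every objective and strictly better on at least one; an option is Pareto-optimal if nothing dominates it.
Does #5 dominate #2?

No

#5 vs #2: #5 is worse on cost (207 vs 72), so it does not dominate #2.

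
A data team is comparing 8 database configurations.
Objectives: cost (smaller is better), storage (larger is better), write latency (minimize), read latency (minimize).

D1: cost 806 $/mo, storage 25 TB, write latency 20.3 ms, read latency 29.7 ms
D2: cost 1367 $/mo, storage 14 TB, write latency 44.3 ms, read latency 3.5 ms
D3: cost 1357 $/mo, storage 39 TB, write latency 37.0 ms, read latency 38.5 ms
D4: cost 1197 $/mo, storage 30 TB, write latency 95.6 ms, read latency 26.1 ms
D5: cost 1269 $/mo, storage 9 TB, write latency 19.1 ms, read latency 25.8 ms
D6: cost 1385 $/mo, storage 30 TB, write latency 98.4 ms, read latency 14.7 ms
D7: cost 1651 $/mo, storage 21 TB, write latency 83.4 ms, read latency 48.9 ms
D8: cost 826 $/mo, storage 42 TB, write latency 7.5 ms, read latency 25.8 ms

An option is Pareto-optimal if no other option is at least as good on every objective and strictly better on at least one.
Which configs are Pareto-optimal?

D1: not dominated (best cost).
D2: not dominated (best read latency).
D3: dominated by D8 (cost 826≤1357, storage 42≥39, write latency 7.5≤37.0, read latency 25.8≤38.5).
D4: dominated by D8 (cost 826≤1197, storage 42≥30, write latency 7.5≤95.6, read latency 25.8≤26.1).
D5: dominated by D8 (cost 826≤1269, storage 42≥9, write latency 7.5≤19.1, read latency 25.8≤25.8).
D6: not dominated.
D7: dominated by D1 (cost 806≤1651, storage 25≥21, write latency 20.3≤83.4, read latency 29.7≤48.9).
D8: not dominated (best storage).

D1, D2, D6, D8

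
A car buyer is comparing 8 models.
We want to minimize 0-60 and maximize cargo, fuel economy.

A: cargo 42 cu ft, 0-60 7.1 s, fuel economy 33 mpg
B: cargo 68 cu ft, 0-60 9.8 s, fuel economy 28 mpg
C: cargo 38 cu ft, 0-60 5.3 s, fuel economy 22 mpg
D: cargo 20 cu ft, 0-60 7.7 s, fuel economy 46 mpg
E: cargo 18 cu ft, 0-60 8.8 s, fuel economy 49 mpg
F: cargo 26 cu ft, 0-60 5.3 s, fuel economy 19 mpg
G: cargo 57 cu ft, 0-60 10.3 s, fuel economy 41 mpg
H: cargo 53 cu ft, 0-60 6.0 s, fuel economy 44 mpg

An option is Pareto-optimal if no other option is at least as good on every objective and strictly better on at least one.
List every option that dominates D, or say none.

none

A: worse on fuel economy (33 vs 46).
B: worse on 0-60 (9.8 vs 7.7).
C: worse on fuel economy (22 vs 46).
E: worse on cargo (18 vs 20).
F: worse on fuel economy (19 vs 46).
G: worse on 0-60 (10.3 vs 7.7).
H: worse on fuel economy (44 vs 46).
No option dominates D.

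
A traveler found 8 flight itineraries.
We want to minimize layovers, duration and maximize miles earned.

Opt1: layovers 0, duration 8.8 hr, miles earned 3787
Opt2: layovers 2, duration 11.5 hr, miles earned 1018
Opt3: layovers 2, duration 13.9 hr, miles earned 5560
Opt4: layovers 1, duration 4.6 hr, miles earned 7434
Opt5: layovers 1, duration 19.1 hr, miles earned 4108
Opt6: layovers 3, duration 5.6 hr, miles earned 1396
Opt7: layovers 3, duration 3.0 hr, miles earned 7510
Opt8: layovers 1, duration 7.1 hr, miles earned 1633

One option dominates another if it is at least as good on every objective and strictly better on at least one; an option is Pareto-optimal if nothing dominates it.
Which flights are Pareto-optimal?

Opt1, Opt4, Opt7

Opt1: not dominated (best layovers).
Opt2: dominated by Opt1 (layovers 0≤2, duration 8.8≤11.5, miles earned 3787≥1018).
Opt3: dominated by Opt4 (layovers 1≤2, duration 4.6≤13.9, miles earned 7434≥5560).
Opt4: not dominated.
Opt5: dominated by Opt4 (layovers 1≤1, duration 4.6≤19.1, miles earned 7434≥4108).
Opt6: dominated by Opt4 (layovers 1≤3, duration 4.6≤5.6, miles earned 7434≥1396).
Opt7: not dominated (best duration).
Opt8: dominated by Opt4 (layovers 1≤1, duration 4.6≤7.1, miles earned 7434≥1633).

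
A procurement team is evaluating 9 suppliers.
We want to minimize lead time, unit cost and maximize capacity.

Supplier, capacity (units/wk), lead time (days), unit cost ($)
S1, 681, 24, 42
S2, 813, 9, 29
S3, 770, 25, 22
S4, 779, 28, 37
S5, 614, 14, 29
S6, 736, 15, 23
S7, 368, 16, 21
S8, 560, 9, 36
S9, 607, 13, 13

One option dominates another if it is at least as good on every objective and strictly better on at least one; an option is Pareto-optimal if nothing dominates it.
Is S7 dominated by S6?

No

S6 vs S7: S6 is worse on unit cost (23 vs 21), so it does not dominate S7.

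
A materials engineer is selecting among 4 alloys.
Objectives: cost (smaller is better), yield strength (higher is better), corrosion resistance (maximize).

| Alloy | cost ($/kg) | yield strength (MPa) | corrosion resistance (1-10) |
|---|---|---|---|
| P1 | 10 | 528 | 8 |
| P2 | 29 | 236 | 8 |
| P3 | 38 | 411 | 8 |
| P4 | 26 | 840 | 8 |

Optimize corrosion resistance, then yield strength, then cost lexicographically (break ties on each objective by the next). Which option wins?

P4

First maximize corrosion resistance: best is 8, kept {P1, P2, P3, P4}.
Then maximize yield strength: best is 840, kept {P4}.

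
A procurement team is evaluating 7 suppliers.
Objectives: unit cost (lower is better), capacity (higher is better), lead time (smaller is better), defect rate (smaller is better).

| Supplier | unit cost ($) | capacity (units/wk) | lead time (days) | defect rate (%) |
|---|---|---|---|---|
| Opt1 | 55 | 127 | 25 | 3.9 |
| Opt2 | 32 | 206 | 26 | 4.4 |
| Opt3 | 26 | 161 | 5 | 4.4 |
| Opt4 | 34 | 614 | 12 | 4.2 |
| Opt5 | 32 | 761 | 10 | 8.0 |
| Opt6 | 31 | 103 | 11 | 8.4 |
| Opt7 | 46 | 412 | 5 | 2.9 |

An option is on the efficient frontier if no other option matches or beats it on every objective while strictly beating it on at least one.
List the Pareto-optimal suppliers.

Opt2, Opt3, Opt4, Opt5, Opt7

Opt1: dominated by Opt7 (unit cost 46≤55, capacity 412≥127, lead time 5≤25, defect rate 2.9≤3.9).
Opt2: not dominated.
Opt3: not dominated (best unit cost).
Opt4: not dominated.
Opt5: not dominated (best capacity).
Opt6: dominated by Opt3 (unit cost 26≤31, capacity 161≥103, lead time 5≤11, defect rate 4.4≤8.4).
Opt7: not dominated (best defect rate).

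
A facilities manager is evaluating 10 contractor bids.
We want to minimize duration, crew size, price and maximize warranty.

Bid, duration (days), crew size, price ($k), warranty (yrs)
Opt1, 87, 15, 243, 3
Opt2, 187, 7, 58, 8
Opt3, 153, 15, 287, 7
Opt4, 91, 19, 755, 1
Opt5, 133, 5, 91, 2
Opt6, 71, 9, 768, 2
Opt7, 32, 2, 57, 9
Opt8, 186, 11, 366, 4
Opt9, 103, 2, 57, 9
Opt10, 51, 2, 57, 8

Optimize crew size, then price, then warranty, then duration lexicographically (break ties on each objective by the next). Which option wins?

First minimize crew size: best is 2, kept {Opt7, Opt9, Opt10}.
Then minimize price: best is 57, kept {Opt7, Opt9, Opt10}.
Then maximize warranty: best is 9, kept {Opt7, Opt9}.
Then minimize duration: best is 32, kept {Opt7}.

Opt7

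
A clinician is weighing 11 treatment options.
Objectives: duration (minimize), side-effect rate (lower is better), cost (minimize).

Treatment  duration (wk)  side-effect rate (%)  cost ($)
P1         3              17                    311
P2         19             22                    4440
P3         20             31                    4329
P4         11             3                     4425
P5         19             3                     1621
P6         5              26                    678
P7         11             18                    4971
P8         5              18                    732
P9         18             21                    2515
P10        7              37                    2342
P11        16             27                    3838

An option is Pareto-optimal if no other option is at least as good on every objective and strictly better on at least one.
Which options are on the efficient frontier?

P1: not dominated (best duration).
P2: dominated by P1 (duration 3≤19, side-effect rate 17≤22, cost 311≤4440).
P3: dominated by P1 (duration 3≤20, side-effect rate 17≤31, cost 311≤4329).
P4: not dominated.
P5: not dominated.
P6: dominated by P1 (duration 3≤5, side-effect rate 17≤26, cost 311≤678).
P7: dominated by P1 (duration 3≤11, side-effect rate 17≤18, cost 311≤4971).
P8: dominated by P1 (duration 3≤5, side-effect rate 17≤18, cost 311≤732).
P9: dominated by P1 (duration 3≤18, side-effect rate 17≤21, cost 311≤2515).
P10: dominated by P1 (duration 3≤7, side-effect rate 17≤37, cost 311≤2342).
P11: dominated by P1 (duration 3≤16, side-effect rate 17≤27, cost 311≤3838).

P1, P4, P5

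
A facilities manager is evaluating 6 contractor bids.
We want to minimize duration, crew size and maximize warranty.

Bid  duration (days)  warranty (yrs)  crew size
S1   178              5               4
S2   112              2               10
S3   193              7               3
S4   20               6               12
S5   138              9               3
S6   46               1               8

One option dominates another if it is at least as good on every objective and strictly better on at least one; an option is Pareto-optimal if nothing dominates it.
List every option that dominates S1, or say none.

S5: duration 138≤178, warranty 9≥5, crew size 3≤4 — dominates S1.
Others (S2, S3, S4, S6) are each worse than S1 on at least one objective.

S5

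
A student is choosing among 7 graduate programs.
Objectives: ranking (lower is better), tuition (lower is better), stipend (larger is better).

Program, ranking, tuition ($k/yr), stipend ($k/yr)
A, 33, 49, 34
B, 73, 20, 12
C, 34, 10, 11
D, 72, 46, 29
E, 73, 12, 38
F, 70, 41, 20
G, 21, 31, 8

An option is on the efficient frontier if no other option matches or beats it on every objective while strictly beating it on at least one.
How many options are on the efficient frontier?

A: not dominated.
B: dominated by E (ranking 73≤73, tuition 12≤20, stipend 38≥12).
C: not dominated (best tuition).
D: not dominated.
E: not dominated (best stipend).
F: not dominated.
G: not dominated (best ranking).
Pareto-optimal: A, C, D, E, F, G → 6.

6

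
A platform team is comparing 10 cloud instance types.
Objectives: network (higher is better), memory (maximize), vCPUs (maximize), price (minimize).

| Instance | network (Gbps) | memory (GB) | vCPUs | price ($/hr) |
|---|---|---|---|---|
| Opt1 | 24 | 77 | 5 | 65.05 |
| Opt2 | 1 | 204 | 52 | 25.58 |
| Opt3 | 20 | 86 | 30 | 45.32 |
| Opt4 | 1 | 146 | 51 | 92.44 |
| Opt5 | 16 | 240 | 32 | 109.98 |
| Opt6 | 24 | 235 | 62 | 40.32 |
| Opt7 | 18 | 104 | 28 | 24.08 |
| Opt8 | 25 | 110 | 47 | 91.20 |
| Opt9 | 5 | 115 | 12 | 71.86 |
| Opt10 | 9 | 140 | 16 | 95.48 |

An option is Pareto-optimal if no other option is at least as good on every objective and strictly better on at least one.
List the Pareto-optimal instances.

Opt2, Opt5, Opt6, Opt7, Opt8

Opt1: dominated by Opt6 (network 24≥24, memory 235≥77, vCPUs 62≥5, price 40.32≤65.05).
Opt2: not dominated.
Opt3: dominated by Opt6 (network 24≥20, memory 235≥86, vCPUs 62≥30, price 40.32≤45.32).
Opt4: dominated by Opt2 (network 1≥1, memory 204≥146, vCPUs 52≥51, price 25.58≤92.44).
Opt5: not dominated (best memory).
Opt6: not dominated (best vCPUs).
Opt7: not dominated (best price).
Opt8: not dominated (best network).
Opt9: dominated by Opt6 (network 24≥5, memory 235≥115, vCPUs 62≥12, price 40.32≤71.86).
Opt10: dominated by Opt6 (network 24≥9, memory 235≥140, vCPUs 62≥16, price 40.32≤95.48).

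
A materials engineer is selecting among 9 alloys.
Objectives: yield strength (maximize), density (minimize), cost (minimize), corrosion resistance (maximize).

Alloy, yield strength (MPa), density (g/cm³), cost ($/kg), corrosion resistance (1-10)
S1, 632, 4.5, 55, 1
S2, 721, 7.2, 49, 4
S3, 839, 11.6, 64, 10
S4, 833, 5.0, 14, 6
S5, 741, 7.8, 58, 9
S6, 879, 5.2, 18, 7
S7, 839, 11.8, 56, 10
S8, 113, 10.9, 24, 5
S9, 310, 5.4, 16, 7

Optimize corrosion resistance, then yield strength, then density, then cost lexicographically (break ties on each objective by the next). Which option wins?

S3

First maximize corrosion resistance: best is 10, kept {S3, S7}.
Then maximize yield strength: best is 839, kept {S3, S7}.
Then minimize density: best is 11.6, kept {S3}.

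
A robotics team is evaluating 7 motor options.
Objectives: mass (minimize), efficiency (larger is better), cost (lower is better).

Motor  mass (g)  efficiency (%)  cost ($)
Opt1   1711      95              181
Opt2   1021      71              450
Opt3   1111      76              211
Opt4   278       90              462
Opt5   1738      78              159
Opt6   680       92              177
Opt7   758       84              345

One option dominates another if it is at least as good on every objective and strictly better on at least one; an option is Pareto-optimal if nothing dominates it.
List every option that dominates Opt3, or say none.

Opt6

Opt6: mass 680≤1111, efficiency 92≥76, cost 177≤211 — dominates Opt3.
Others (Opt1, Opt2, Opt4, Opt5, Opt7) are each worse than Opt3 on at least one objective.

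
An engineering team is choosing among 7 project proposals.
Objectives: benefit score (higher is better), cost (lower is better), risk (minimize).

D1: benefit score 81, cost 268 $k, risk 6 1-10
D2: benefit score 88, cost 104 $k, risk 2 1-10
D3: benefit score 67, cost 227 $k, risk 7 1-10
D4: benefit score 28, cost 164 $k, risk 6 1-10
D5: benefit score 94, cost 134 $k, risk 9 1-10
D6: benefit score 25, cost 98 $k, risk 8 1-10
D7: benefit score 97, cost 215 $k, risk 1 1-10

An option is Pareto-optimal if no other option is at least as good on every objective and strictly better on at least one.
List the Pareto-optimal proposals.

D1: dominated by D2 (benefit score 88≥81, cost 104≤268, risk 2≤6).
D2: not dominated.
D3: dominated by D2 (benefit score 88≥67, cost 104≤227, risk 2≤7).
D4: dominated by D2 (benefit score 88≥28, cost 104≤164, risk 2≤6).
D5: not dominated.
D6: not dominated (best cost).
D7: not dominated (best benefit score).

D2, D5, D6, D7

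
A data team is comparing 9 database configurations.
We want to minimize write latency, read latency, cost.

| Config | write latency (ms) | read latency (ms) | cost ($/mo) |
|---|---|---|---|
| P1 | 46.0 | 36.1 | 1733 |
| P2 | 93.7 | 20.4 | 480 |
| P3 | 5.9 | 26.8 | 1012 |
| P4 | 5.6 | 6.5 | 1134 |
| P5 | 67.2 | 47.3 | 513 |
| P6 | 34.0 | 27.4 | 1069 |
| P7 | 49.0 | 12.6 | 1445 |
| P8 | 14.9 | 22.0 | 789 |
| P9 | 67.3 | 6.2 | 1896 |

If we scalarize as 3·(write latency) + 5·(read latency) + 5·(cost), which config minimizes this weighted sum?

P2

P1: 3·46.0 + 5·36.1 + 5·1733 = 8983.5
P2: 3·93.7 + 5·20.4 + 5·480 = 2783.1
P3: 3·5.9 + 5·26.8 + 5·1012 = 5211.7
P4: 3·5.6 + 5·6.5 + 5·1134 = 5719.3
P5: 3·67.2 + 5·47.3 + 5·513 = 3003.1
P6: 3·34.0 + 5·27.4 + 5·1069 = 5584.0
P7: 3·49.0 + 5·12.6 + 5·1445 = 7435.0
P8: 3·14.9 + 5·22.0 + 5·789 = 4099.7
P9: 3·67.3 + 5·6.2 + 5·1896 = 9712.9
Lowest: P2 at 2783.1.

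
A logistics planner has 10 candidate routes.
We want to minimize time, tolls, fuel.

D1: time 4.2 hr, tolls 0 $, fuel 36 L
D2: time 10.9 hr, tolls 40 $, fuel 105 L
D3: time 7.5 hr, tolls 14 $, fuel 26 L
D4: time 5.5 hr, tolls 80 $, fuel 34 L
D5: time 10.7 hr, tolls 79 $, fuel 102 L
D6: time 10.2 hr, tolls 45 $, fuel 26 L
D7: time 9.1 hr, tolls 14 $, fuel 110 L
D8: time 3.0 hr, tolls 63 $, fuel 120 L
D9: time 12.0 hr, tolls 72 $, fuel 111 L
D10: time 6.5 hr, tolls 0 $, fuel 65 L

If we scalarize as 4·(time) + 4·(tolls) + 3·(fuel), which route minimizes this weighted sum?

D1

D1: 4·4.2 + 4·0 + 3·36 = 124.8
D2: 4·10.9 + 4·40 + 3·105 = 518.6
D3: 4·7.5 + 4·14 + 3·26 = 164.0
D4: 4·5.5 + 4·80 + 3·34 = 444.0
D5: 4·10.7 + 4·79 + 3·102 = 664.8
D6: 4·10.2 + 4·45 + 3·26 = 298.8
D7: 4·9.1 + 4·14 + 3·110 = 422.4
D8: 4·3.0 + 4·63 + 3·120 = 624.0
D9: 4·12.0 + 4·72 + 3·111 = 669.0
D10: 4·6.5 + 4·0 + 3·65 = 221.0
Lowest: D1 at 124.8.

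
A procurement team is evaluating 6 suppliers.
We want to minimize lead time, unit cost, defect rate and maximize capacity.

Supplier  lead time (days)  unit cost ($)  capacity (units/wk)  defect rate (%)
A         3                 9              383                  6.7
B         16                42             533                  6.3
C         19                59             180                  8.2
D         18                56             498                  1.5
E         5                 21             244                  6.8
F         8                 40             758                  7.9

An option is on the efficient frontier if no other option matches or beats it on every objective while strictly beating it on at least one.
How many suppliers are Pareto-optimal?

4

A: not dominated (best lead time).
B: not dominated.
C: dominated by A (lead time 3≤19, unit cost 9≤59, capacity 383≥180, defect rate 6.7≤8.2).
D: not dominated (best defect rate).
E: dominated by A (lead time 3≤5, unit cost 9≤21, capacity 383≥244, defect rate 6.7≤6.8).
F: not dominated (best capacity).
Pareto-optimal: A, B, D, F → 4.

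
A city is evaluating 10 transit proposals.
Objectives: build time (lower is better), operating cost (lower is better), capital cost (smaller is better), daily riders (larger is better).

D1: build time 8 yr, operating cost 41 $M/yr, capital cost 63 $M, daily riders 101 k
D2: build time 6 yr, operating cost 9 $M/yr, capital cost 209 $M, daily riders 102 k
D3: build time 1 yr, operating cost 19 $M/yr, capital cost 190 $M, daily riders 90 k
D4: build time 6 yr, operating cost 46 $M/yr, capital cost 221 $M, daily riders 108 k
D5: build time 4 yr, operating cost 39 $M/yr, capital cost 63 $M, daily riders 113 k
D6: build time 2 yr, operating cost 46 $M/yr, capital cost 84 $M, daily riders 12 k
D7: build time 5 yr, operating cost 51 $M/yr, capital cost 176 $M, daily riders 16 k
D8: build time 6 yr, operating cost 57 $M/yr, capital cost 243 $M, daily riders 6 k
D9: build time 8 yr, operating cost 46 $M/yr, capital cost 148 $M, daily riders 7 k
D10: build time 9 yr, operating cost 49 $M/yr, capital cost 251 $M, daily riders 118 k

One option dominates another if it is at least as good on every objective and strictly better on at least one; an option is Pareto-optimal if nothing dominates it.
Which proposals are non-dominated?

D1: dominated by D5 (build time 4≤8, operating cost 39≤41, capital cost 63≤63, daily riders 113≥101).
D2: not dominated (best operating cost).
D3: not dominated (best build time).
D4: dominated by D5 (build time 4≤6, operating cost 39≤46, capital cost 63≤221, daily riders 113≥108).
D5: not dominated.
D6: not dominated.
D7: dominated by D5 (build time 4≤5, operating cost 39≤51, capital cost 63≤176, daily riders 113≥16).
D8: dominated by D2 (build time 6≤6, operating cost 9≤57, capital cost 209≤243, daily riders 102≥6).
D9: dominated by D1 (build time 8≤8, operating cost 41≤46, capital cost 63≤148, daily riders 101≥7).
D10: not dominated (best daily riders).

D2, D3, D5, D6, D10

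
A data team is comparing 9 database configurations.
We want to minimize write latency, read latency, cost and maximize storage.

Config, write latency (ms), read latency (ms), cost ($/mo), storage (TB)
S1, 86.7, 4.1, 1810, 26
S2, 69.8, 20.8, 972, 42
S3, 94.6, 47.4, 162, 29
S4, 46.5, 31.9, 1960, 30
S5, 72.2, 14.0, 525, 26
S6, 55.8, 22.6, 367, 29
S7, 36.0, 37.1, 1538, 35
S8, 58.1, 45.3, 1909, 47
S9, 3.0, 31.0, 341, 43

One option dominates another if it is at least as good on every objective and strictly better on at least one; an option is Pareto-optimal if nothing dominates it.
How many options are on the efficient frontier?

7

S1: not dominated (best read latency).
S2: not dominated.
S3: not dominated (best cost).
S4: dominated by S9 (write latency 3.0≤46.5, read latency 31.0≤31.9, cost 341≤1960, storage 43≥30).
S5: not dominated.
S6: not dominated.
S7: dominated by S9 (write latency 3.0≤36.0, read latency 31.0≤37.1, cost 341≤1538, storage 43≥35).
S8: not dominated (best storage).
S9: not dominated (best write latency).
Pareto-optimal: S1, S2, S3, S5, S6, S8, S9 → 7.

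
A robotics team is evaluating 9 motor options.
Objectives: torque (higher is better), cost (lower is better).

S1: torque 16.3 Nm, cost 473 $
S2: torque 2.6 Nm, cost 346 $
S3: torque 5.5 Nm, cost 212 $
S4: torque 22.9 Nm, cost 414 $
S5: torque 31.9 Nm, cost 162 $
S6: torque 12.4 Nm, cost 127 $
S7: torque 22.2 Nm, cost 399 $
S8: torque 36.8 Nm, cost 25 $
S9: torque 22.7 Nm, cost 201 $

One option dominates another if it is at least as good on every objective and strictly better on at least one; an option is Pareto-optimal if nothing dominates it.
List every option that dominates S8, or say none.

none

S1: worse on torque (16.3 vs 36.8).
S2: worse on torque (2.6 vs 36.8).
S3: worse on torque (5.5 vs 36.8).
S4: worse on torque (22.9 vs 36.8).
S5: worse on torque (31.9 vs 36.8).
S6: worse on torque (12.4 vs 36.8).
S7: worse on torque (22.2 vs 36.8).
S9: worse on torque (22.7 vs 36.8).
No option dominates S8.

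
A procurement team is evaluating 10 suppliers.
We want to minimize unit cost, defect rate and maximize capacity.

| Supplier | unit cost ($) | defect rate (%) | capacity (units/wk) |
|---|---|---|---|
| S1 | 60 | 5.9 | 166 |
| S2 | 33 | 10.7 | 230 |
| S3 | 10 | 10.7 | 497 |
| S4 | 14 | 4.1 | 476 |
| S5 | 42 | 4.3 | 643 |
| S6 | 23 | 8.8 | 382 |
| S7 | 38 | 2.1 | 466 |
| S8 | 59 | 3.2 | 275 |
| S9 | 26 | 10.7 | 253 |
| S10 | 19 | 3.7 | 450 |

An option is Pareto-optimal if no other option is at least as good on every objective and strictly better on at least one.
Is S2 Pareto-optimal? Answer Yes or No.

S3 vs S2: unit cost 10≤33, defect rate 10.7≤10.7, capacity 497≥230 — S3 is at least as good on every objective and strictly better on at least one, so S3 dominates S2.

No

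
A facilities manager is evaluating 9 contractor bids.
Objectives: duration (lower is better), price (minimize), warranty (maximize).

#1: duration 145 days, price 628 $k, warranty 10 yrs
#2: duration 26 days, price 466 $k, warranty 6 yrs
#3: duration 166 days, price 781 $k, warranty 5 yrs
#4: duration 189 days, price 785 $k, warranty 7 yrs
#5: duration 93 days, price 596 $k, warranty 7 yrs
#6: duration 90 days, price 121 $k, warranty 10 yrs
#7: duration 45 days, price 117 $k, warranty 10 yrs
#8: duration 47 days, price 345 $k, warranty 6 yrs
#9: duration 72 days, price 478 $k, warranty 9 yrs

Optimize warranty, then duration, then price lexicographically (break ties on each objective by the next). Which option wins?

#7

First maximize warranty: best is 10, kept {#1, #6, #7}.
Then minimize duration: best is 45, kept {#7}.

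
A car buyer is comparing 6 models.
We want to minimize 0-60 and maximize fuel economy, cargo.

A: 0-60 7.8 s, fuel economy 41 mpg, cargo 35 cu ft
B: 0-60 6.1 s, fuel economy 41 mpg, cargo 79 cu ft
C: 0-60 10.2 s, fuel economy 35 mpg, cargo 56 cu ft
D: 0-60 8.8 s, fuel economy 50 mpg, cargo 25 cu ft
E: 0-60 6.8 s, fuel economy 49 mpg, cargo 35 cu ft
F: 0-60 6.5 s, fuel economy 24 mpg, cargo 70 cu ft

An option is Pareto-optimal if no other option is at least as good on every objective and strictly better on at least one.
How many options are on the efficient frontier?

A: dominated by B (0-60 6.1≤7.8, fuel economy 41≥41, cargo 79≥35).
B: not dominated (best 0-60).
C: dominated by B (0-60 6.1≤10.2, fuel economy 41≥35, cargo 79≥56).
D: not dominated (best fuel economy).
E: not dominated.
F: dominated by B (0-60 6.1≤6.5, fuel economy 41≥24, cargo 79≥70).
Pareto-optimal: B, D, E → 3.

3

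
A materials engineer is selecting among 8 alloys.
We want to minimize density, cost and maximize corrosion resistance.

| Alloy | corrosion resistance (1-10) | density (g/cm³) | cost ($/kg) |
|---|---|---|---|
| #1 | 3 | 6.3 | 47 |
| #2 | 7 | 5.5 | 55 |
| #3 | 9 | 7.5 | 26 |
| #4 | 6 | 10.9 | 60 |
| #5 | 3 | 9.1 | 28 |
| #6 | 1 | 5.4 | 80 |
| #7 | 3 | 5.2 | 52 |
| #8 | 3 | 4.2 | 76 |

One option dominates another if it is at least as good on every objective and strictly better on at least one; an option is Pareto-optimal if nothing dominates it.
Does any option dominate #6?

Yes

#7 vs #6: corrosion resistance 3≥1, density 5.2≤5.4, cost 52≤80 — #7 is at least as good on every objective and strictly better on at least one, so #7 dominates #6.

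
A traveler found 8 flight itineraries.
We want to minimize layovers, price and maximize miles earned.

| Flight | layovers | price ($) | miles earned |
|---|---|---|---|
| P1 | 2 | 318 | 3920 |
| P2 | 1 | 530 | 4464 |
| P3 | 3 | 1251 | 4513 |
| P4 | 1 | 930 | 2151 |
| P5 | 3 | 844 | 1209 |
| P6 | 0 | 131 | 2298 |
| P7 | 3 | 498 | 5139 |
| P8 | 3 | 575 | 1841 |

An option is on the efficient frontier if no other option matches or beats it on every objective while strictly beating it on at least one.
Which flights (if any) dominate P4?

P2, P6

P2: layovers 1≤1, price 530≤930, miles earned 4464≥2151 — dominates P4.
P6: layovers 0≤1, price 131≤930, miles earned 2298≥2151 — dominates P4.
Others (P1, P3, P5, P7, P8) are each worse than P4 on at least one objective.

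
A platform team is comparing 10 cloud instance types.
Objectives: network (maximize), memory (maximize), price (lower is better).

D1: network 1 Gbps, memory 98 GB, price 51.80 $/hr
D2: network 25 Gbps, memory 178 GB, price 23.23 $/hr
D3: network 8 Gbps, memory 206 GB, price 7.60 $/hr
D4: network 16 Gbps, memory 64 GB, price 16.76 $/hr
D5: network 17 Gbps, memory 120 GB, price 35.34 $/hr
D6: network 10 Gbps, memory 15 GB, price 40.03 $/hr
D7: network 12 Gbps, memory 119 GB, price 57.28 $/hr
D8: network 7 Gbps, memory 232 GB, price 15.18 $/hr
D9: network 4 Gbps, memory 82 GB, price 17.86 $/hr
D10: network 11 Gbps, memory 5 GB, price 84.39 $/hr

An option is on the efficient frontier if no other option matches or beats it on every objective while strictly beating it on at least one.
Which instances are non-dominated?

D2, D3, D4, D8

D1: dominated by D2 (network 25≥1, memory 178≥98, price 23.23≤51.80).
D2: not dominated (best network).
D3: not dominated (best price).
D4: not dominated.
D5: dominated by D2 (network 25≥17, memory 178≥120, price 23.23≤35.34).
D6: dominated by D2 (network 25≥10, memory 178≥15, price 23.23≤40.03).
D7: dominated by D2 (network 25≥12, memory 178≥119, price 23.23≤57.28).
D8: not dominated (best memory).
D9: dominated by D3 (network 8≥4, memory 206≥82, price 7.60≤17.86).
D10: dominated by D2 (network 25≥11, memory 178≥5, price 23.23≤84.39).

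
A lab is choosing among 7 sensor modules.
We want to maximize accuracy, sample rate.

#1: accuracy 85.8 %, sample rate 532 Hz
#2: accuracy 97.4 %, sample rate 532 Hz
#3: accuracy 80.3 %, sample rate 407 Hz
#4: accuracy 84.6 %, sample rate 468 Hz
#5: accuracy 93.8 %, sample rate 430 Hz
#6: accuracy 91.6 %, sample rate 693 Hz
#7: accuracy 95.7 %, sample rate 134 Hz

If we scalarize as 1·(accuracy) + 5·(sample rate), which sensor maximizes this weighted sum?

#6

#1: 1·85.8 + 5·532 = 2745.8
#2: 1·97.4 + 5·532 = 2757.4
#3: 1·80.3 + 5·407 = 2115.3
#4: 1·84.6 + 5·468 = 2424.6
#5: 1·93.8 + 5·430 = 2243.8
#6: 1·91.6 + 5·693 = 3556.6
#7: 1·95.7 + 5·134 = 765.7
Highest: #6 at 3556.6.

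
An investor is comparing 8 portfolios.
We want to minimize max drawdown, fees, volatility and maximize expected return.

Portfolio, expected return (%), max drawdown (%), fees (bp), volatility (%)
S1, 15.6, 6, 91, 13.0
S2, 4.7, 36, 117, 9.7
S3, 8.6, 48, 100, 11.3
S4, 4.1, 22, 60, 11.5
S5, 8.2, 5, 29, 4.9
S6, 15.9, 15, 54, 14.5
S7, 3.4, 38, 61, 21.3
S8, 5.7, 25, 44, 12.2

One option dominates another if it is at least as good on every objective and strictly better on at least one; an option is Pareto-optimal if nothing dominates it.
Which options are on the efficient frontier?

S1: not dominated.
S2: dominated by S5 (expected return 8.2≥4.7, max drawdown 5≤36, fees 29≤117, volatility 4.9≤9.7).
S3: not dominated.
S4: dominated by S5 (expected return 8.2≥4.1, max drawdown 5≤22, fees 29≤60, volatility 4.9≤11.5).
S5: not dominated (best max drawdown).
S6: not dominated (best expected return).
S7: dominated by S4 (expected return 4.1≥3.4, max drawdown 22≤38, fees 60≤61, volatility 11.5≤21.3).
S8: dominated by S5 (expected return 8.2≥5.7, max drawdown 5≤25, fees 29≤44, volatility 4.9≤12.2).

S1, S3, S5, S6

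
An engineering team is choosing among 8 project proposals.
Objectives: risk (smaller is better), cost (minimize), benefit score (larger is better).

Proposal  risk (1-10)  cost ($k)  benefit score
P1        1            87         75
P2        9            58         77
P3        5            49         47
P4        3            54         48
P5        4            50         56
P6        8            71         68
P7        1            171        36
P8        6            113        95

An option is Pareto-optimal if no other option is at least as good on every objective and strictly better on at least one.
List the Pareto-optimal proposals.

P1: not dominated.
P2: not dominated.
P3: not dominated (best cost).
P4: not dominated.
P5: not dominated.
P6: not dominated.
P7: dominated by P1 (risk 1≤1, cost 87≤171, benefit score 75≥36).
P8: not dominated (best benefit score).

P1, P2, P3, P4, P5, P6, P8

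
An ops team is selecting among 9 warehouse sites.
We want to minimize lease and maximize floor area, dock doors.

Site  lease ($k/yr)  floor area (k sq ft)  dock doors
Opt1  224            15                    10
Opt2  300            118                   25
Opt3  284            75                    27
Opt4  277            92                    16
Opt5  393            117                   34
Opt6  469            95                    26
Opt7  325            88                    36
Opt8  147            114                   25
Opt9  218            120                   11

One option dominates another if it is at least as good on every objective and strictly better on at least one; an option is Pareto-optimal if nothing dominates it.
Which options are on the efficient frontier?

Opt2, Opt3, Opt5, Opt7, Opt8, Opt9

Opt1: dominated by Opt8 (lease 147≤224, floor area 114≥15, dock doors 25≥10).
Opt2: not dominated.
Opt3: not dominated.
Opt4: dominated by Opt8 (lease 147≤277, floor area 114≥92, dock doors 25≥16).
Opt5: not dominated.
Opt6: dominated by Opt5 (lease 393≤469, floor area 117≥95, dock doors 34≥26).
Opt7: not dominated (best dock doors).
Opt8: not dominated (best lease).
Opt9: not dominated (best floor area).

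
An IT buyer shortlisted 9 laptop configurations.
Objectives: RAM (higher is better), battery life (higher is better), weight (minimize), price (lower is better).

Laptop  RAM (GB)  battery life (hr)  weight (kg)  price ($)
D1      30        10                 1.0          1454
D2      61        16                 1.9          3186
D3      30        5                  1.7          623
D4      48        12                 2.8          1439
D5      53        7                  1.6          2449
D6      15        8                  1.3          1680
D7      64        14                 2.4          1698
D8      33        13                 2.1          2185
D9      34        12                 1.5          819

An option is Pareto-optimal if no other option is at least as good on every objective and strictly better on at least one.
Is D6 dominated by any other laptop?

Yes

D1 vs D6: RAM 30≥15, battery life 10≥8, weight 1.0≤1.3, price 1454≤1680 — D1 is at least as good on every objective and strictly better on at least one, so D1 dominates D6.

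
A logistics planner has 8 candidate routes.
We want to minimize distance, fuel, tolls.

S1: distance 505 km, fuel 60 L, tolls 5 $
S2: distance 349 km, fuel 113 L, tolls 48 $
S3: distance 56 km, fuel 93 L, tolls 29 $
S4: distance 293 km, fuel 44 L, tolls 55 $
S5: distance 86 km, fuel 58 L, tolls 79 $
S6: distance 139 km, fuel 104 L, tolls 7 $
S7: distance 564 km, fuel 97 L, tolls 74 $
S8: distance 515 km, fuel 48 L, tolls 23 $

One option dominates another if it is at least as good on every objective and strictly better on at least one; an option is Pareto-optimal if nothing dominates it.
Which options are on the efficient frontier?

S1: not dominated (best tolls).
S2: dominated by S3 (distance 56≤349, fuel 93≤113, tolls 29≤48).
S3: not dominated (best distance).
S4: not dominated (best fuel).
S5: not dominated.
S6: not dominated.
S7: dominated by S1 (distance 505≤564, fuel 60≤97, tolls 5≤74).
S8: not dominated.

S1, S3, S4, S5, S6, S8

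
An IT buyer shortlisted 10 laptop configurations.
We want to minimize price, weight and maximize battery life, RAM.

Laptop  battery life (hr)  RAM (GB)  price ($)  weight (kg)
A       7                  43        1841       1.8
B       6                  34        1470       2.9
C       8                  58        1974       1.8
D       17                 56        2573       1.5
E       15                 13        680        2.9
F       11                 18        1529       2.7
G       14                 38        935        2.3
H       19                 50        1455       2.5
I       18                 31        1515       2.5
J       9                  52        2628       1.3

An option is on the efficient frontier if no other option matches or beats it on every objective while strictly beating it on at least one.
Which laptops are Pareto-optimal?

A: not dominated.
B: dominated by G (battery life 14≥6, RAM 38≥34, price 935≤1470, weight 2.3≤2.9).
C: not dominated (best RAM).
D: not dominated.
E: not dominated (best price).
F: dominated by G (battery life 14≥11, RAM 38≥18, price 935≤1529, weight 2.3≤2.7).
G: not dominated.
H: not dominated (best battery life).
I: dominated by H (battery life 19≥18, RAM 50≥31, price 1455≤1515, weight 2.5≤2.5).
J: not dominated (best weight).

A, C, D, E, G, H, J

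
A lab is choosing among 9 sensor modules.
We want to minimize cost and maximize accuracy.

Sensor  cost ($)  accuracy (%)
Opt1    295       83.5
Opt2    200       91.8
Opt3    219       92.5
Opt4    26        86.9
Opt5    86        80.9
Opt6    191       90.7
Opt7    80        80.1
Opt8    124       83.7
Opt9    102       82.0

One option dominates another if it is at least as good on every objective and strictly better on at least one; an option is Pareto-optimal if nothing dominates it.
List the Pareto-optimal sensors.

Opt1: dominated by Opt2 (cost 200≤295, accuracy 91.8≥83.5).
Opt2: not dominated.
Opt3: not dominated (best accuracy).
Opt4: not dominated (best cost).
Opt5: dominated by Opt4 (cost 26≤86, accuracy 86.9≥80.9).
Opt6: not dominated.
Opt7: dominated by Opt4 (cost 26≤80, accuracy 86.9≥80.1).
Opt8: dominated by Opt4 (cost 26≤124, accuracy 86.9≥83.7).
Opt9: dominated by Opt4 (cost 26≤102, accuracy 86.9≥82.0).

Opt2, Opt3, Opt4, Opt6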